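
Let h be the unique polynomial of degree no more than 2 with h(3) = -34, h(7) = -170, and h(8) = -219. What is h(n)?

Using the Lagrange interpolation formula with nodes 3, 7, 8:
  L_0(n) = (n - 7)(n - 8) / 20
  L_1(n) = (n - 3)(n - 8) / -4
  L_2(n) = (n - 3)(n - 7) / 5
Then h(n) = -34·L_0(n) - 170·L_1(n) - 219·L_2(n).
Expanding and collecting terms gives h(n) = -3n^2 - 4n + 5.
Check: h(8) = -219. ✓

h(n) = -3n^2 - 4n + 5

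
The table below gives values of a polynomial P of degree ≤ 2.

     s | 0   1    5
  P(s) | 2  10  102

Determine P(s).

P(s) = 3s^2 + 5s + 2

Write P(s) = as^2 + bs + c. Substituting each data point gives a linear system:
  c = 2
  a + b + c = 10
  25a + 5b + c = 102
Solving the system yields a = 3, b = 5, c = 2.
So P(s) = 3s^2 + 5s + 2.
Check: P(1) = 10. ✓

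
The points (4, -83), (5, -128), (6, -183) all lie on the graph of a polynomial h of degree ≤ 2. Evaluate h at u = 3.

-48

Forward differences of the values at u = 4, 5, 6:
  h  : -83  -128  -183
  Δ  : -45  -55
  Δ^2: -10
The second differences are constant, confirming degree 2.
Interpolating (Newton forward form) and evaluating at u = 3 gives h(3) = -48.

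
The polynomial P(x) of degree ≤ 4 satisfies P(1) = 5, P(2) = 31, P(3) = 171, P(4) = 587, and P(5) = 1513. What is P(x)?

P(x) = 3x^4 - 3x^3 + 2x + 3

Write P(x) = ax^4 + bx^3 + cx^2 + dx + e. Substituting each data point gives a linear system:
  a + b + c + d + e = 5
  16a + 8b + 4c + 2d + e = 31
  81a + 27b + 9c + 3d + e = 171
  256a + 64b + 16c + 4d + e = 587
  625a + 125b + 25c + 5d + e = 1513
Solving the system yields a = 3, b = -3, c = 0, d = 2, e = 3.
So P(x) = 3x⁴ - 3x³ + 2x + 3.
Check: P(4) = 587. ✓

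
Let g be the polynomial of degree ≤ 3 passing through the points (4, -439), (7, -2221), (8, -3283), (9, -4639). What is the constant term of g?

5

Write g(x) = ax^3 + bx^2 + cx + d. Substituting each data point gives a linear system:
  64a + 16b + 4c + d = -439
  343a + 49b + 7c + d = -2221
  512a + 64b + 8c + d = -3283
  729a + 81b + 9c + d = -4639
Solving the system yields a = -6, b = -3, c = -3, d = 5.
So g(x) = -6x^3 - 3x^2 - 3x + 5.
The constant term is 5.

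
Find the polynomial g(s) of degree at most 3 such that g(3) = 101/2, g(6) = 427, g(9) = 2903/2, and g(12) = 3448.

g(s) = 2s^3 - (1/2)s - 2

Using the Lagrange interpolation formula with nodes 3, 6, 9, 12:
  L_0(s) = (s - 6)(s - 9)(s - 12) / -162
  L_1(s) = (s - 3)(s - 9)(s - 12) / 54
  L_2(s) = (s - 3)(s - 6)(s - 12) / -54
  L_3(s) = (s - 3)(s - 6)(s - 9) / 162
Then g(s) = 101/2·L_0(s) + 427·L_1(s) + 2903/2·L_2(s) + 3448·L_3(s).
Expanding and collecting terms gives g(s) = 2s^3 - (1/2)s - 2.
Check: g(3) = 101/2. ✓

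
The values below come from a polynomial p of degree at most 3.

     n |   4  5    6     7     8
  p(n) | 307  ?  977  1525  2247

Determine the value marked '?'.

579

On equispaced nodes a degree-3 polynomial has vanishing fourth forward difference, so
  p(4) - 4·p(5) + 6·p(6) - 4·p(7) + p(8) = 0.
Substituting the known values and solving for p(5):
  -4·p(5) = -2316
  p(5) = 579.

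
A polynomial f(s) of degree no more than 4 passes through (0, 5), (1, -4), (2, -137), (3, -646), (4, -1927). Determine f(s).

f(s) = -6s^4 - 6s^3 - 2s^2 + 5s + 5

Write f(s) = as^4 + bs^3 + cs^2 + ds + e. Substituting each data point gives a linear system:
  e = 5
  a + b + c + d + e = -4
  16a + 8b + 4c + 2d + e = -137
  81a + 27b + 9c + 3d + e = -646
  256a + 64b + 16c + 4d + e = -1927
Solving the system yields a = -6, b = -6, c = -2, d = 5, e = 5.
So f(s) = -6s⁴ - 6s³ - 2s² + 5s + 5.
Check: f(2) = -137. ✓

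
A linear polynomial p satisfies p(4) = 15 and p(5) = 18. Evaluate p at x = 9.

30

Using the Lagrange interpolation formula with nodes 4, 5:
  L_0(x) = (x - 5) / -1
  L_1(x) = (x - 4) / 1
Then p(x) = 15·L_0(x) + 18·L_1(x).
Expanding and collecting terms gives p(x) = 3x + 3.
Evaluating at x = 9: p(9) = 30.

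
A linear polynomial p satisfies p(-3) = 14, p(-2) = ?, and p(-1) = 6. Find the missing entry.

The 2 known points determine the degree-1 polynomial uniquely.
Write p(s) = as + b. Substituting each data point gives a linear system:
  -3a + b = 14
  -a + b = 6
Solving the system yields a = -4, b = 2.
So p(s) = -4s + 2.
Then p(-2) = 10.

10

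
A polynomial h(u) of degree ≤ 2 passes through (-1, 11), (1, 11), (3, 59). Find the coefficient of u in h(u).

0

Write h(u) = au^2 + bu + c. Substituting each data point gives a linear system:
  a - b + c = 11
  a + b + c = 11
  9a + 3b + c = 59
Solving the system yields a = 6, b = 0, c = 5.
So h(u) = 6u^2 + 5.
The coefficient of u is 0.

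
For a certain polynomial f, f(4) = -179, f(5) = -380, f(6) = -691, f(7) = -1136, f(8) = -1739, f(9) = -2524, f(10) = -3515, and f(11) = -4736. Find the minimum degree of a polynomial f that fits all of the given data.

3

Forward differences of the values at x = 4, 5, 6, 7, 8, 9, 10, 11:
  f  : -179  -380  -691  -1136  -1739  -2524  -3515  -4736
  Δ  : -201  -311  -445  -603  -785  -991  -1221
  Δ^2: -110  -134  -158  -182  -206  -230
  Δ^3: -24  -24  -24  -24  -24
  Δ^4: 0  0  0  0
  Δ^5: 0  0  0
  Δ^6: 0  0
  Δ^7: 0
The third differences are constant (-24) and nonzero, while all higher differences vanish, so the minimal degree is 3.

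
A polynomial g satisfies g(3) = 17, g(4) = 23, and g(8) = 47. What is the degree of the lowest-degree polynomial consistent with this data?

Divided differences on the nodes 3, 4, 8:
  order 0: 17  23  47
  order 1: 6  6
  order 2: 0
The order-1 divided differences are all 6 (nonzero) and every higher order vanishes, so the data lies on a polynomial of degree exactly 1.

1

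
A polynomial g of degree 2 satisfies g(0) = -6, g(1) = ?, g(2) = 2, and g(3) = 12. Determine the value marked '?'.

-4

On equispaced nodes a degree-2 polynomial has vanishing third forward difference, so
  - g(0) + 3·g(1) - 3·g(2) + g(3) = 0.
Substituting the known values and solving for g(1):
  3·g(1) = -12
  g(1) = -4.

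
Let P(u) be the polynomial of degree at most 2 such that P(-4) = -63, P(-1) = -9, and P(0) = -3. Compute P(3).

-21

Write P(u) = au^2 + bu + c. Substituting each data point gives a linear system:
  16a - 4b + c = -63
  a - b + c = -9
  c = -3
Solving the system yields a = -3, b = 3, c = -3.
So P(u) = -3u^2 + 3u - 3.
Then P(3) = -21.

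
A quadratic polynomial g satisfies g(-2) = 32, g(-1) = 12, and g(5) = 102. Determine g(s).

g(s) = 5s^2 - 5s + 2

Using the Lagrange interpolation formula with nodes -2, -1, 5:
  L_0(s) = (s + 1)(s - 5) / 7
  L_1(s) = (s + 2)(s - 5) / -6
  L_2(s) = (s + 2)(s + 1) / 42
Then g(s) = 32·L_0(s) + 12·L_1(s) + 102·L_2(s).
Expanding and collecting terms gives g(s) = 5s^2 - 5s + 2.
Check: g(-2) = 32. ✓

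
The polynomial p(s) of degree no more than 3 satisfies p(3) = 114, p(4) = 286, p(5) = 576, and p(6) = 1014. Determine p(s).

Using the Lagrange interpolation formula with nodes 3, 4, 5, 6:
  L_0(s) = (s - 4)(s - 5)(s - 6) / -6
  L_1(s) = (s - 3)(s - 5)(s - 6) / 2
  L_2(s) = (s - 3)(s - 4)(s - 6) / -2
  L_3(s) = (s - 3)(s - 4)(s - 5) / 6
Then p(s) = 114·L_0(s) + 286·L_1(s) + 576·L_2(s) + 1014·L_3(s).
Expanding and collecting terms gives p(s) = 5s^3 - s^2 - 6s + 6.
Check: p(4) = 286. ✓

p(s) = 5s^3 - s^2 - 6s + 6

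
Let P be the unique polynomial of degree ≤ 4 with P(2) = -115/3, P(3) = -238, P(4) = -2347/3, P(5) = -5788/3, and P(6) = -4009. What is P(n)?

P(n) = -3n^4 - n^3 + (5/3)n^2 + 6n - 1

Using the Lagrange interpolation formula with nodes 2, 3, 4, 5, 6:
  L_0(n) = (n - 3)(n - 4)(n - 5)(n - 6) / 24
  L_1(n) = (n - 2)(n - 4)(n - 5)(n - 6) / -6
  L_2(n) = (n - 2)(n - 3)(n - 5)(n - 6) / 4
  L_3(n) = (n - 2)(n - 3)(n - 4)(n - 6) / -6
  L_4(n) = (n - 2)(n - 3)(n - 4)(n - 5) / 24
Then P(n) = -115/3·L_0(n) - 238·L_1(n) - 2347/3·L_2(n) - 5788/3·L_3(n) - 4009·L_4(n).
Expanding and collecting terms gives P(n) = -3n⁴ - n³ + (5/3)n² + 6n - 1.
Check: P(3) = -238. ✓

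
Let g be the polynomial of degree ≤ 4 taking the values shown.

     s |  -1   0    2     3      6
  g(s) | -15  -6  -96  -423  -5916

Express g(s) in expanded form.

Using the Lagrange interpolation formula with nodes -1, 0, 2, 3, 6:
  L_0(s) = s(s - 2)(s - 3)(s - 6) / 84
  L_1(s) = (s + 1)(s - 2)(s - 3)(s - 6) / -36
  L_2(s) = (s + 1)s(s - 3)(s - 6) / 24
  L_3(s) = (s + 1)s(s - 2)(s - 6) / -36
  L_4(s) = (s + 1)s(s - 2)(s - 3) / 504
Then g(s) = -15·L_0(s) - 6·L_1(s) - 96·L_2(s) - 423·L_3(s) - 5916·L_4(s).
Expanding and collecting terms gives g(s) = -4s⁴ - 3s³ - 3s² + 5s - 6.
Check: g(-1) = -15. ✓

g(s) = -4s^4 - 3s^3 - 3s^2 + 5s - 6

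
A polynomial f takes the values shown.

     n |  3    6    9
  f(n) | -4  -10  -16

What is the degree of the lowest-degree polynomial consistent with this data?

Forward differences of the values at n = 3, 6, 9:
  f  : -4  -10  -16
  Δ  : -6  -6
  Δ^2: 0
The first differences are constant (-6) and nonzero, while all higher differences vanish, so the minimal degree is 1.

1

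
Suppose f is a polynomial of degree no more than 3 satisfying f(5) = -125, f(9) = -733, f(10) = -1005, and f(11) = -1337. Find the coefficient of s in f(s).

-1

Write f(s) = as^3 + bs^2 + cs + d. Substituting each data point gives a linear system:
  125a + 25b + 5c + d = -125
  729a + 81b + 9c + d = -733
  1000a + 100b + 10c + d = -1005
  1331a + 121b + 11c + d = -1337
Solving the system yields a = -1, b = 0, c = -1, d = 5.
So f(s) = -s³ - s + 5.
The coefficient of s is -1.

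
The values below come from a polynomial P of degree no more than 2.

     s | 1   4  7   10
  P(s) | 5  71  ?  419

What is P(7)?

209

On equispaced nodes a degree-2 polynomial has vanishing third forward difference, so
  - P(1) + 3·P(4) - 3·P(7) + P(10) = 0.
Substituting the known values and solving for P(7):
  -3·P(7) = -627
  P(7) = 209.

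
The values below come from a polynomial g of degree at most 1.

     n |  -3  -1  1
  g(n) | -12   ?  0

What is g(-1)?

On equispaced nodes a degree-1 polynomial has vanishing second forward difference, so
  g(-3) - 2·g(-1) + g(1) = 0.
Substituting the known values and solving for g(-1):
  -2·g(-1) = 12
  g(-1) = -6.

-6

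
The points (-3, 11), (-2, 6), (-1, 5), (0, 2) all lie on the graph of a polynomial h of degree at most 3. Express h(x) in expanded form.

h(x) = -x^3 - 4x^2 - 6x + 2

Write h(x) = ax^3 + bx^2 + cx + d. Substituting each data point gives a linear system:
  -27a + 9b - 3c + d = 11
  -8a + 4b - 2c + d = 6
  -a + b - c + d = 5
  d = 2
Solving the system yields a = -1, b = -4, c = -6, d = 2.
So h(x) = -x^3 - 4x^2 - 6x + 2.
Check: h(-2) = 6. ✓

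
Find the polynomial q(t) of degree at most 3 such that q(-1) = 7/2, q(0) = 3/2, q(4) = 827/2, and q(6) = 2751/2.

q(t) = 6t^3 + 3t^2 - 5t + 3/2

Using the Lagrange interpolation formula with nodes -1, 0, 4, 6:
  L_0(t) = t(t - 4)(t - 6) / -35
  L_1(t) = (t + 1)(t - 4)(t - 6) / 24
  L_2(t) = (t + 1)t(t - 6) / -40
  L_3(t) = (t + 1)t(t - 4) / 84
Then q(t) = 7/2·L_0(t) + 3/2·L_1(t) + 827/2·L_2(t) + 2751/2·L_3(t).
Expanding and collecting terms gives q(t) = 6t³ + 3t² - 5t + 3/2.
Check: q(4) = 827/2. ✓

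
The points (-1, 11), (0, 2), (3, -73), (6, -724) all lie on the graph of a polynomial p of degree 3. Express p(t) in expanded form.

Using the Lagrange interpolation formula with nodes -1, 0, 3, 6:
  L_0(t) = t(t - 3)(t - 6) / -28
  L_1(t) = (t + 1)(t - 3)(t - 6) / 18
  L_2(t) = (t + 1)t(t - 6) / -36
  L_3(t) = (t + 1)t(t - 3) / 126
Then p(t) = 11·L_0(t) + 2·L_1(t) - 73·L_2(t) - 724·L_3(t).
Expanding and collecting terms gives p(t) = -4t^3 + 4t^2 - t + 2.
Check: p(6) = -724. ✓

p(t) = -4t^3 + 4t^2 - t + 2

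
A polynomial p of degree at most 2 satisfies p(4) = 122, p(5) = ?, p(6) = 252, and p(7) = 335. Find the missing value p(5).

The 3 known points determine the degree-2 polynomial uniquely.
Write p(n) = an^2 + bn + c. Substituting each data point gives a linear system:
  16a + 4b + c = 122
  36a + 6b + c = 252
  49a + 7b + c = 335
Solving the system yields a = 6, b = 5, c = 6.
So p(n) = 6n^2 + 5n + 6.
Then p(5) = 181.

181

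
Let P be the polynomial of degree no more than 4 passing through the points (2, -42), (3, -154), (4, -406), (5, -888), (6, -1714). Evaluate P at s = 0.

2

Write P(s) = as^4 + bs^3 + cs^2 + ds + e. Substituting each data point gives a linear system:
  16a + 8b + 4c + 2d + e = -42
  81a + 27b + 9c + 3d + e = -154
  256a + 64b + 16c + 4d + e = -406
  625a + 125b + 25c + 5d + e = -888
  1296a + 216b + 36c + 6d + e = -1714
Solving the system yields a = -1, b = -1, c = -6, d = 2, e = 2.
So P(s) = -s⁴ - s³ - 6s² + 2s + 2.
Then P(0) = 2.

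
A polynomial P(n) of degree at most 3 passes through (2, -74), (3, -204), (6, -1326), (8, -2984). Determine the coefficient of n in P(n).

Write P(n) = an^3 + bn^2 + cn + d. Substituting each data point gives a linear system:
  8a + 4b + 2c + d = -74
  27a + 9b + 3c + d = -204
  216a + 36b + 6c + d = -1326
  512a + 64b + 8c + d = -2984
Solving the system yields a = -5, b = -6, c = -5, d = 0.
So P(n) = -5n³ - 6n² - 5n.
The coefficient of n is -5.

-5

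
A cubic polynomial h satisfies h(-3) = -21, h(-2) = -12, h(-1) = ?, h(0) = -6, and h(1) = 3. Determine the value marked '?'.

The 4 known points determine the degree-3 polynomial uniquely.
Write h(t) = at^3 + bt^2 + ct + d. Substituting each data point gives a linear system:
  -27a + 9b - 3c + d = -21
  -8a + 4b - 2c + d = -12
  d = -6
  a + b + c + d = 3
Solving the system yields a = 1, b = 3, c = 5, d = -6.
So h(t) = t^3 + 3t^2 + 5t - 6.
Then h(-1) = -9.

-9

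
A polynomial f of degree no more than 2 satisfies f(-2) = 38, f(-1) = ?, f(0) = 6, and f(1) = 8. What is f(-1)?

The 3 known points determine the degree-2 polynomial uniquely.
Write f(t) = at^2 + bt + c. Substituting each data point gives a linear system:
  4a - 2b + c = 38
  c = 6
  a + b + c = 8
Solving the system yields a = 6, b = -4, c = 6.
So f(t) = 6t^2 - 4t + 6.
Then f(-1) = 16.

16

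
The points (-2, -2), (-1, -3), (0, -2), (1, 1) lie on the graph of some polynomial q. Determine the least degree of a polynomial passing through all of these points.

2

Forward differences of the values at n = -2, -1, 0, 1:
  q  : -2  -3  -2  1
  Δ  : -1  1  3
  Δ^2: 2  2
  Δ^3: 0
The second differences are constant (2) and nonzero, while all higher differences vanish, so the minimal degree is 2.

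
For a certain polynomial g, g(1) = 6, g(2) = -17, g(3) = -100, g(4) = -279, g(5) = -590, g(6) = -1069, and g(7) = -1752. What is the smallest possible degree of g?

Forward differences of the values at n = 1, 2, 3, 4, 5, 6, 7:
  g  : 6  -17  -100  -279  -590  -1069  -1752
  Δ  : -23  -83  -179  -311  -479  -683
  Δ^2: -60  -96  -132  -168  -204
  Δ^3: -36  -36  -36  -36
  Δ^4: 0  0  0
  Δ^5: 0  0
  Δ^6: 0
The third differences are constant (-36) and nonzero, while all higher differences vanish, so the minimal degree is 3.

3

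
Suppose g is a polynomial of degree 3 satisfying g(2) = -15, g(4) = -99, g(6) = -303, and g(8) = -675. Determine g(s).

Write g(s) = as^3 + bs^2 + cs + d. Substituting each data point gives a linear system:
  8a + 4b + 2c + d = -15
  64a + 16b + 4c + d = -99
  216a + 36b + 6c + d = -303
  512a + 64b + 8c + d = -675
Solving the system yields a = -1, b = -3, c = 4, d = -3.
So g(s) = -s^3 - 3s^2 + 4s - 3.
Check: g(2) = -15. ✓

g(s) = -s^3 - 3s^2 + 4s - 3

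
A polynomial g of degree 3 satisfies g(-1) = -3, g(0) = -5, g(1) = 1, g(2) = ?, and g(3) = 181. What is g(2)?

On equispaced nodes a degree-3 polynomial has vanishing fourth forward difference, so
  g(-1) - 4·g(0) + 6·g(1) - 4·g(2) + g(3) = 0.
Substituting the known values and solving for g(2):
  -4·g(2) = -204
  g(2) = 51.

51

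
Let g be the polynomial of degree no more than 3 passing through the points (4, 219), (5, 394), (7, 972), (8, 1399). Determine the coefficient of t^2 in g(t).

Write g(t) = at^3 + bt^2 + ct + d. Substituting each data point gives a linear system:
  64a + 16b + 4c + d = 219
  125a + 25b + 5c + d = 394
  343a + 49b + 7c + d = 972
  512a + 64b + 8c + d = 1399
Solving the system yields a = 2, b = 6, c = -1, d = -1.
So g(t) = 2t³ + 6t² - t - 1.
The coefficient of t^2 is 6.

6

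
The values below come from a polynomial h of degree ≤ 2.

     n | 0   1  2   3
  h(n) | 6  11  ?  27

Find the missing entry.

18

The 3 known points determine the degree-2 polynomial uniquely.
Write h(n) = an^2 + bn + c. Substituting each data point gives a linear system:
  c = 6
  a + b + c = 11
  9a + 3b + c = 27
Solving the system yields a = 1, b = 4, c = 6.
So h(n) = n² + 4n + 6.
Then h(2) = 18.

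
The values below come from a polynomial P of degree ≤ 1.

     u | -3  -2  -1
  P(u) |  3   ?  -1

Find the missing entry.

1

On equispaced nodes a degree-1 polynomial has vanishing second forward difference, so
  P(-3) - 2·P(-2) + P(-1) = 0.
Substituting the known values and solving for P(-2):
  -2·P(-2) = -2
  P(-2) = 1.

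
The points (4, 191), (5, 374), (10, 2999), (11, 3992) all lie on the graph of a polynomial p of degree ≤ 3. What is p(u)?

p(u) = 3u^3 - 1

Write p(u) = au^3 + bu^2 + cu + d. Substituting each data point gives a linear system:
  64a + 16b + 4c + d = 191
  125a + 25b + 5c + d = 374
  1000a + 100b + 10c + d = 2999
  1331a + 121b + 11c + d = 3992
Solving the system yields a = 3, b = 0, c = 0, d = -1.
So p(u) = 3u³ - 1.
Check: p(11) = 3992. ✓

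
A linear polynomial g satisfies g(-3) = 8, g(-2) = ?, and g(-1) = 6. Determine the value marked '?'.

7

The 2 known points determine the degree-1 polynomial uniquely.
Write g(u) = au + b. Substituting each data point gives a linear system:
  -3a + b = 8
  -a + b = 6
Solving the system yields a = -1, b = 5.
So g(u) = -u + 5.
Then g(-2) = 7.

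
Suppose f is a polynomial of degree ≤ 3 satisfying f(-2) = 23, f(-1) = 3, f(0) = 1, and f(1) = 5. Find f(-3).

Forward differences of the values at s = -2, -1, 0, 1:
  f  : 23  3  1  5
  Δ  : -20  -2  4
  Δ^2: 18  6
  Δ^3: -12
The third differences are constant, confirming degree 3.
Interpolating (Newton forward form) and evaluating at s = -3 gives f(-3) = 73.

73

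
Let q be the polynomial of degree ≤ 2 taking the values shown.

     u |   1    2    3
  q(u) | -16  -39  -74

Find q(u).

q(u) = -6u^2 - 5u - 5

Write q(u) = au^2 + bu + c. Substituting each data point gives a linear system:
  a + b + c = -16
  4a + 2b + c = -39
  9a + 3b + c = -74
Solving the system yields a = -6, b = -5, c = -5.
So q(u) = -6u^2 - 5u - 5.
Check: q(3) = -74. ✓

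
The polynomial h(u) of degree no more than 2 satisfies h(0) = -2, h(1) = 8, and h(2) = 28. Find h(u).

Using the Lagrange interpolation formula with nodes 0, 1, 2:
  L_0(u) = (u - 1)(u - 2) / 2
  L_1(u) = u(u - 2) / -1
  L_2(u) = u(u - 1) / 2
Then h(u) = -2·L_0(u) + 8·L_1(u) + 28·L_2(u).
Expanding and collecting terms gives h(u) = 5u^2 + 5u - 2.
Check: h(0) = -2. ✓

h(u) = 5u^2 + 5u - 2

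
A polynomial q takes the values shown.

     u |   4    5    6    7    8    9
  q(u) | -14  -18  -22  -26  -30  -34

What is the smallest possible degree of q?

Forward differences of the values at u = 4, 5, 6, 7, 8, 9:
  q  : -14  -18  -22  -26  -30  -34
  Δ  : -4  -4  -4  -4  -4
  Δ^2: 0  0  0  0
  Δ^3: 0  0  0
  Δ^4: 0  0
  Δ^5: 0
The first differences are constant (-4) and nonzero, while all higher differences vanish, so the minimal degree is 1.

1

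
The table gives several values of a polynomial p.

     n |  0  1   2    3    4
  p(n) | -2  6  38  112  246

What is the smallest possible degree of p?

3

Forward differences of the values at n = 0, 1, 2, 3, 4:
  p  : -2  6  38  112  246
  Δ  : 8  32  74  134
  Δ^2: 24  42  60
  Δ^3: 18  18
  Δ^4: 0
The third differences are constant (18) and nonzero, while all higher differences vanish, so the minimal degree is 3.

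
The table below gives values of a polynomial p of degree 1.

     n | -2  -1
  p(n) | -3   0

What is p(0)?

Using the Lagrange interpolation formula with nodes -2, -1:
  L_0(n) = (n + 1) / -1
  L_1(n) = (n + 2) / 1
Then p(n) = -3·L_0(n) + 0·L_1(n).
Expanding and collecting terms gives p(n) = 3n + 3.
Evaluating at n = 0: p(0) = 3.

3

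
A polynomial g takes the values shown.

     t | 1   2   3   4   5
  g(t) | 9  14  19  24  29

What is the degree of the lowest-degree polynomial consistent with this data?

Forward differences of the values at t = 1, 2, 3, 4, 5:
  g  : 9  14  19  24  29
  Δ  : 5  5  5  5
  Δ^2: 0  0  0
  Δ^3: 0  0
  Δ^4: 0
The first differences are constant (5) and nonzero, while all higher differences vanish, so the minimal degree is 1.

1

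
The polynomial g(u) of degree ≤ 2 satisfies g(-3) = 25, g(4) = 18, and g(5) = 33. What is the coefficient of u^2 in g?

Write g(u) = au^2 + bu + c. Substituting each data point gives a linear system:
  9a - 3b + c = 25
  16a + 4b + c = 18
  25a + 5b + c = 33
Solving the system yields a = 2, b = -3, c = -2.
So g(u) = 2u^2 - 3u - 2.
The leading coefficient is 2.

2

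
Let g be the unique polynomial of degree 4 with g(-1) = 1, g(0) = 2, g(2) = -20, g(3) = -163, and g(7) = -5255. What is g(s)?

Write g(s) = as^4 + bs^3 + cs^2 + ds + e. Substituting each data point gives a linear system:
  a - b + c - d + e = 1
  e = 2
  16a + 8b + 4c + 2d + e = -20
  81a + 27b + 9c + 3d + e = -163
  2401a + 343b + 49c + 7d + e = -5255
Solving the system yields a = -2, b = -2, c = 4, d = 5, e = 2.
So g(s) = -2s⁴ - 2s³ + 4s² + 5s + 2.
Check: g(-1) = 1. ✓

g(s) = -2s^4 - 2s^3 + 4s^2 + 5s + 2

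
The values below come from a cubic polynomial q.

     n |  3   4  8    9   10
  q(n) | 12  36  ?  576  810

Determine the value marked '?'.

The 4 known points determine the degree-3 polynomial uniquely.
Write q(n) = an^3 + bn^2 + cn + d. Substituting each data point gives a linear system:
  27a + 9b + 3c + d = 12
  64a + 16b + 4c + d = 36
  729a + 81b + 9c + d = 576
  1000a + 100b + 10c + d = 810
Solving the system yields a = 1, b = -2, c = 1, d = 0.
So q(n) = n^3 - 2n^2 + n.
Then q(8) = 392.

392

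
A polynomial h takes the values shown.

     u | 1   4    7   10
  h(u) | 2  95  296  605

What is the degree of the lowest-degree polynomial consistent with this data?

2

Forward differences of the values at u = 1, 4, 7, 10:
  h  : 2  95  296  605
  Δ  : 93  201  309
  Δ^2: 108  108
  Δ^3: 0
The second differences are constant (108) and nonzero, while all higher differences vanish, so the minimal degree is 2.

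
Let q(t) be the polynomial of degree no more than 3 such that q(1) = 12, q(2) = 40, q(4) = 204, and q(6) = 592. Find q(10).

Using the Lagrange interpolation formula with nodes 1, 2, 4, 6:
  L_0(t) = (t - 2)(t - 4)(t - 6) / -15
  L_1(t) = (t - 1)(t - 4)(t - 6) / 8
  L_2(t) = (t - 1)(t - 2)(t - 6) / -12
  L_3(t) = (t - 1)(t - 2)(t - 4) / 40
Then q(t) = 12·L_0(t) + 40·L_1(t) + 204·L_2(t) + 592·L_3(t).
Expanding and collecting terms gives q(t) = 2t^3 + 4t^2 + 2t + 4.
Evaluating at t = 10: q(10) = 2424.

2424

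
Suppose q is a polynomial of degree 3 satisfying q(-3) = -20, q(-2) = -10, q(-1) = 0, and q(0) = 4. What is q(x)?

Write q(x) = ax^3 + bx^2 + cx + d. Substituting each data point gives a linear system:
  -27a + 9b - 3c + d = -20
  -8a + 4b - 2c + d = -10
  -a + b - c + d = 0
  d = 4
Solving the system yields a = -1, b = -6, c = -1, d = 4.
So q(x) = -x³ - 6x² - x + 4.
Check: q(0) = 4. ✓

q(x) = -x^3 - 6x^2 - x + 4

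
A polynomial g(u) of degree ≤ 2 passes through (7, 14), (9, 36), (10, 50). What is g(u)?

g(u) = u^2 - 5u

Write g(u) = au^2 + bu + c. Substituting each data point gives a linear system:
  49a + 7b + c = 14
  81a + 9b + c = 36
  100a + 10b + c = 50
Solving the system yields a = 1, b = -5, c = 0.
So g(u) = u² - 5u.
Check: g(7) = 14. ✓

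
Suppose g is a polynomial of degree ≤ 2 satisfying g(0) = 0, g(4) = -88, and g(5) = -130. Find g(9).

-378

Using the Lagrange interpolation formula with nodes 0, 4, 5:
  L_0(x) = (x - 4)(x - 5) / 20
  L_1(x) = x(x - 5) / -4
  L_2(x) = x(x - 4) / 5
Then g(x) = 0·L_0(x) - 88·L_1(x) - 130·L_2(x).
Expanding and collecting terms gives g(x) = -4x² - 6x.
Evaluating at x = 9: g(9) = -378.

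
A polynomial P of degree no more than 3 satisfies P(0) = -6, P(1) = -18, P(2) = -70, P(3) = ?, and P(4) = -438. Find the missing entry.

The 4 known points determine the degree-3 polynomial uniquely.
Write P(n) = an^3 + bn^2 + cn + d. Substituting each data point gives a linear system:
  d = -6
  a + b + c + d = -18
  8a + 4b + 2c + d = -70
  64a + 16b + 4c + d = -438
Solving the system yields a = -6, b = -2, c = -4, d = -6.
So P(n) = -6n^3 - 2n^2 - 4n - 6.
Then P(3) = -198.

-198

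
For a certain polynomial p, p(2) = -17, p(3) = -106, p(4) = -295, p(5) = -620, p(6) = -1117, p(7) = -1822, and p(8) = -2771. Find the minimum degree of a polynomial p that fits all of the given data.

3

Forward differences of the values at t = 2, 3, 4, 5, 6, 7, 8:
  p  : -17  -106  -295  -620  -1117  -1822  -2771
  Δ  : -89  -189  -325  -497  -705  -949
  Δ^2: -100  -136  -172  -208  -244
  Δ^3: -36  -36  -36  -36
  Δ^4: 0  0  0
  Δ^5: 0  0
  Δ^6: 0
The third differences are constant (-36) and nonzero, while all higher differences vanish, so the minimal degree is 3.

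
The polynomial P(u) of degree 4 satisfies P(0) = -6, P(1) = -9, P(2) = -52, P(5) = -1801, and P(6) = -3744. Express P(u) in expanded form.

P(u) = -3u^4 + u^3 - 2u^2 + u - 6

Using the Lagrange interpolation formula with nodes 0, 1, 2, 5, 6:
  L_0(u) = (u - 1)(u - 2)(u - 5)(u - 6) / 60
  L_1(u) = u(u - 2)(u - 5)(u - 6) / -20
  L_2(u) = u(u - 1)(u - 5)(u - 6) / 24
  L_3(u) = u(u - 1)(u - 2)(u - 6) / -60
  L_4(u) = u(u - 1)(u - 2)(u - 5) / 120
Then P(u) = -6·L_0(u) - 9·L_1(u) - 52·L_2(u) - 1801·L_3(u) - 3744·L_4(u).
Expanding and collecting terms gives P(u) = -3u^4 + u^3 - 2u^2 + u - 6.
Check: P(0) = -6. ✓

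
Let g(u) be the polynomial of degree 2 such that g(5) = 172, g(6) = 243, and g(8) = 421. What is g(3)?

66

Using the Lagrange interpolation formula with nodes 5, 6, 8:
  L_0(u) = (u - 6)(u - 8) / 3
  L_1(u) = (u - 5)(u - 8) / -2
  L_2(u) = (u - 5)(u - 6) / 6
Then g(u) = 172·L_0(u) + 243·L_1(u) + 421·L_2(u).
Expanding and collecting terms gives g(u) = 6u^2 + 5u - 3.
Evaluating at u = 3: g(3) = 66.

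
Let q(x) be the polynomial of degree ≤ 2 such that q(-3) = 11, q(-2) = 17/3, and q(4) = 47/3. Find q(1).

Using the Lagrange interpolation formula with nodes -3, -2, 4:
  L_0(x) = (x + 2)(x - 4) / 7
  L_1(x) = (x + 3)(x - 4) / -6
  L_2(x) = (x + 3)(x + 2) / 42
Then q(x) = 11·L_0(x) + 17/3·L_1(x) + 47/3·L_2(x).
Expanding and collecting terms gives q(x) = x^2 - (1/3)x + 1.
Evaluating at x = 1: q(1) = 5/3.

5/3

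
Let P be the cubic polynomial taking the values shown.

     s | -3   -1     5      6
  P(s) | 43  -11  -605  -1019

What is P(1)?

Write P(s) = as^3 + bs^2 + cs + d. Substituting each data point gives a linear system:
  -27a + 9b - 3c + d = 43
  -a + b - c + d = -11
  125a + 25b + 5c + d = -605
  216a + 36b + 6c + d = -1019
Solving the system yields a = -4, b = -5, c = 5, d = -5.
So P(s) = -4s^3 - 5s^2 + 5s - 5.
Then P(1) = -9.

-9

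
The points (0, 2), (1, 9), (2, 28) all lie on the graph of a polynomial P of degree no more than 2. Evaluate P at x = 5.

157

Using the Lagrange interpolation formula with nodes 0, 1, 2:
  L_0(x) = (x - 1)(x - 2) / 2
  L_1(x) = x(x - 2) / -1
  L_2(x) = x(x - 1) / 2
Then P(x) = 2·L_0(x) + 9·L_1(x) + 28·L_2(x).
Expanding and collecting terms gives P(x) = 6x² + x + 2.
Evaluating at x = 5: P(5) = 157.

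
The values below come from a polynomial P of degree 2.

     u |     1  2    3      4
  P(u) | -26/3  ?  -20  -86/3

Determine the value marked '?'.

-40/3

The 3 known points determine the degree-2 polynomial uniquely.
Write P(u) = au^2 + bu + c. Substituting each data point gives a linear system:
  a + b + c = -26/3
  9a + 3b + c = -20
  16a + 4b + c = -86/3
Solving the system yields a = -1, b = -5/3, c = -6.
So P(u) = -u^2 - (5/3)u - 6.
Then P(2) = -40/3.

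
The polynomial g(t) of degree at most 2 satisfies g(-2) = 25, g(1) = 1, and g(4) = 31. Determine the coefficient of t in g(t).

Write g(t) = at^2 + bt + c. Substituting each data point gives a linear system:
  4a - 2b + c = 25
  a + b + c = 1
  16a + 4b + c = 31
Solving the system yields a = 3, b = -5, c = 3.
So g(t) = 3t² - 5t + 3.
The coefficient of t is -5.

-5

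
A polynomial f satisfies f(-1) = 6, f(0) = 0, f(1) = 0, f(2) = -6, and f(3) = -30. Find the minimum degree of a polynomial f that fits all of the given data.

Forward differences of the values at u = -1, 0, 1, 2, 3:
  f  : 6  0  0  -6  -30
  Δ  : -6  0  -6  -24
  Δ^2: 6  -6  -18
  Δ^3: -12  -12
  Δ^4: 0
The third differences are constant (-12) and nonzero, while all higher differences vanish, so the minimal degree is 3.

3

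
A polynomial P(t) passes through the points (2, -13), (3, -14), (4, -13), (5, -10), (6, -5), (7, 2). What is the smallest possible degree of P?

2

Forward differences of the values at t = 2, 3, 4, 5, 6, 7:
  P  : -13  -14  -13  -10  -5  2
  Δ  : -1  1  3  5  7
  Δ^2: 2  2  2  2
  Δ^3: 0  0  0
  Δ^4: 0  0
  Δ^5: 0
The second differences are constant (2) and nonzero, while all higher differences vanish, so the minimal degree is 2.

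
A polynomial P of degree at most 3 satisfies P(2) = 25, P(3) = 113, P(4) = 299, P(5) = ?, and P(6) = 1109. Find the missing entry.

On equispaced nodes a degree-3 polynomial has vanishing fourth forward difference, so
  P(2) - 4·P(3) + 6·P(4) - 4·P(5) + P(6) = 0.
Substituting the known values and solving for P(5):
  -4·P(5) = -2476
  P(5) = 619.

619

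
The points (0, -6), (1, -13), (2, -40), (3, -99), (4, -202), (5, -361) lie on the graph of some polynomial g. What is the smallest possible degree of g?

3

Forward differences of the values at x = 0, 1, 2, 3, 4, 5:
  g  : -6  -13  -40  -99  -202  -361
  Δ  : -7  -27  -59  -103  -159
  Δ^2: -20  -32  -44  -56
  Δ^3: -12  -12  -12
  Δ^4: 0  0
  Δ^5: 0
The third differences are constant (-12) and nonzero, while all higher differences vanish, so the minimal degree is 3.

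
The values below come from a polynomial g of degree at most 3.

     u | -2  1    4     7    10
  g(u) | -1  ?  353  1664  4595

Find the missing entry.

14

The 4 known points determine the degree-3 polynomial uniquely.
Write g(u) = au^3 + bu^2 + cu + d. Substituting each data point gives a linear system:
  -8a + 4b - 2c + d = -1
  64a + 16b + 4c + d = 353
  343a + 49b + 7c + d = 1664
  1000a + 100b + 10c + d = 4595
Solving the system yields a = 4, b = 6, c = -1, d = 5.
So g(u) = 4u^3 + 6u^2 - u + 5.
Then g(1) = 14.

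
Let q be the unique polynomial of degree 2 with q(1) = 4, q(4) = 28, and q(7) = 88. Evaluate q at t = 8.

116

Forward differences of the values at t = 1, 4, 7:
  q  : 4  28  88
  Δ  : 24  60
  Δ^2: 36
The second differences are constant, confirming degree 2.
Interpolating (Newton forward form) and evaluating at t = 8 gives q(8) = 116.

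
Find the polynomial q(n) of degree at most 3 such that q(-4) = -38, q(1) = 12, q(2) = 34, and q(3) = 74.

Using the Lagrange interpolation formula with nodes -4, 1, 2, 3:
  L_0(n) = (n - 1)(n - 2)(n - 3) / -210
  L_1(n) = (n + 4)(n - 2)(n - 3) / 10
  L_2(n) = (n + 4)(n - 1)(n - 3) / -6
  L_3(n) = (n + 4)(n - 1)(n - 2) / 14
Then q(n) = -38·L_0(n) + 12·L_1(n) + 34·L_2(n) + 74·L_3(n).
Expanding and collecting terms gives q(n) = n³ + 3n² + 6n + 2.
Check: q(2) = 34. ✓

q(n) = n^3 + 3n^2 + 6n + 2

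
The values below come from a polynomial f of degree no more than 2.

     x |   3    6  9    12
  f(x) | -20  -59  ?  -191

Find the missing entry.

-116

The 3 known points determine the degree-2 polynomial uniquely.
Write f(x) = ax^2 + bx + c. Substituting each data point gives a linear system:
  9a + 3b + c = -20
  36a + 6b + c = -59
  144a + 12b + c = -191
Solving the system yields a = -1, b = -4, c = 1.
So f(x) = -x^2 - 4x + 1.
Then f(9) = -116.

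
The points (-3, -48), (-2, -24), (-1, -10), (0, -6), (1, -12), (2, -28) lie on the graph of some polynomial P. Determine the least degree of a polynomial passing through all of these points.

2

Forward differences of the values at x = -3, -2, -1, 0, 1, 2:
  P  : -48  -24  -10  -6  -12  -28
  Δ  : 24  14  4  -6  -16
  Δ^2: -10  -10  -10  -10
  Δ^3: 0  0  0
  Δ^4: 0  0
  Δ^5: 0
The second differences are constant (-10) and nonzero, while all higher differences vanish, so the minimal degree is 2.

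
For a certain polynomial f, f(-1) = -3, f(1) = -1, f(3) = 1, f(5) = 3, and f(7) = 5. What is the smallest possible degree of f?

1

Forward differences of the values at x = -1, 1, 3, 5, 7:
  f  : -3  -1  1  3  5
  Δ  : 2  2  2  2
  Δ^2: 0  0  0
  Δ^3: 0  0
  Δ^4: 0
The first differences are constant (2) and nonzero, while all higher differences vanish, so the minimal degree is 1.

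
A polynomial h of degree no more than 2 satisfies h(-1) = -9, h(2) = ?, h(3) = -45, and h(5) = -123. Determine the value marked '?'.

-21

The 3 known points determine the degree-2 polynomial uniquely.
Write h(u) = au^2 + bu + c. Substituting each data point gives a linear system:
  a - b + c = -9
  9a + 3b + c = -45
  25a + 5b + c = -123
Solving the system yields a = -5, b = 1, c = -3.
So h(u) = -5u^2 + u - 3.
Then h(2) = -21.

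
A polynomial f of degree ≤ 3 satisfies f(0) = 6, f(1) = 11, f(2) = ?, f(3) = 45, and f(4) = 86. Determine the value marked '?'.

22

The 4 known points determine the degree-3 polynomial uniquely.
Write f(s) = as^3 + bs^2 + cs + d. Substituting each data point gives a linear system:
  d = 6
  a + b + c + d = 11
  27a + 9b + 3c + d = 45
  64a + 16b + 4c + d = 86
Solving the system yields a = 1, b = 0, c = 4, d = 6.
So f(s) = s^3 + 4s + 6.
Then f(2) = 22.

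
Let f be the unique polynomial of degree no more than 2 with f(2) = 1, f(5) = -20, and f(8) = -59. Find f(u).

f(u) = -u^2 + 5

Write f(u) = au^2 + bu + c. Substituting each data point gives a linear system:
  4a + 2b + c = 1
  25a + 5b + c = -20
  64a + 8b + c = -59
Solving the system yields a = -1, b = 0, c = 5.
So f(u) = -u² + 5.
Check: f(5) = -20. ✓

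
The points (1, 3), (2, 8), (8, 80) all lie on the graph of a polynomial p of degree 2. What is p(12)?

168

Write p(x) = ax^2 + bx + c. Substituting each data point gives a linear system:
  a + b + c = 3
  4a + 2b + c = 8
  64a + 8b + c = 80
Solving the system yields a = 1, b = 2, c = 0.
So p(x) = x² + 2x.
Then p(12) = 168.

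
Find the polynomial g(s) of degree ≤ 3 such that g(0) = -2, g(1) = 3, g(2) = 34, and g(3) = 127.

g(s) = 6s^3 - 5s^2 + 4s - 2

Write g(s) = as^3 + bs^2 + cs + d. Substituting each data point gives a linear system:
  d = -2
  a + b + c + d = 3
  8a + 4b + 2c + d = 34
  27a + 9b + 3c + d = 127
Solving the system yields a = 6, b = -5, c = 4, d = -2.
So g(s) = 6s^3 - 5s^2 + 4s - 2.
Check: g(3) = 127. ✓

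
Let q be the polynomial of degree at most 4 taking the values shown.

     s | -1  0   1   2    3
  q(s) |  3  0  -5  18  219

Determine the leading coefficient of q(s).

Write q(s) = as^4 + bs^3 + cs^2 + ds + e. Substituting each data point gives a linear system:
  a - b + c - d + e = 3
  e = 0
  a + b + c + d + e = -5
  16a + 8b + 4c + 2d + e = 18
  81a + 27b + 9c + 3d + e = 219
Solving the system yields a = 5, b = -5, c = -6, d = 1, e = 0.
So q(s) = 5s⁴ - 5s³ - 6s² + s.
The leading coefficient is 5.

5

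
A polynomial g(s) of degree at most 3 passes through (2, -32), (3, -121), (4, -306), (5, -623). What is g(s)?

Write g(s) = as^3 + bs^2 + cs + d. Substituting each data point gives a linear system:
  8a + 4b + 2c + d = -32
  27a + 9b + 3c + d = -121
  64a + 16b + 4c + d = -306
  125a + 25b + 5c + d = -623
Solving the system yields a = -6, b = 6, c = -5, d = 2.
So g(s) = -6s^3 + 6s^2 - 5s + 2.
Check: g(3) = -121. ✓

g(s) = -6s^3 + 6s^2 - 5s + 2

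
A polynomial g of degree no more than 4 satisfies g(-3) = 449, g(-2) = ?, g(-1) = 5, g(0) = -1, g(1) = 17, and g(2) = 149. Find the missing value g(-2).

On equispaced nodes a degree-4 polynomial has vanishing fifth forward difference, so
  - g(-3) + 5·g(-2) - 10·g(-1) + 10·g(0) - 5·g(1) + g(2) = 0.
Substituting the known values and solving for g(-2):
  5·g(-2) = 445
  g(-2) = 89.

89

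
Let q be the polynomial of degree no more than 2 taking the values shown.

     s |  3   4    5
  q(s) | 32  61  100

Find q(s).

q(s) = 5s^2 - 6s + 5

Write q(s) = as^2 + bs + c. Substituting each data point gives a linear system:
  9a + 3b + c = 32
  16a + 4b + c = 61
  25a + 5b + c = 100
Solving the system yields a = 5, b = -6, c = 5.
So q(s) = 5s² - 6s + 5.
Check: q(4) = 61. ✓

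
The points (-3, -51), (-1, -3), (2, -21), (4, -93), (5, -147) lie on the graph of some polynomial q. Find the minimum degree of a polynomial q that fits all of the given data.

2

Divided differences on the nodes -3, -1, 2, 4, 5:
  order 0: -51  -3  -21  -93  -147
  order 1: 24  -6  -36  -54
  order 2: -6  -6  -6
  order 3: 0  0
  order 4: 0
The order-2 divided differences are all -6 (nonzero) and every higher order vanishes, so the data lies on a polynomial of degree exactly 2.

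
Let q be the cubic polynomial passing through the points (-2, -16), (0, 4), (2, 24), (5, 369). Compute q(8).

Using the Lagrange interpolation formula with nodes -2, 0, 2, 5:
  L_0(s) = s(s - 2)(s - 5) / -56
  L_1(s) = (s + 2)(s - 2)(s - 5) / 20
  L_2(s) = (s + 2)s(s - 5) / -24
  L_3(s) = (s + 2)s(s - 2) / 105
Then q(s) = -16·L_0(s) + 4·L_1(s) + 24·L_2(s) + 369·L_3(s).
Expanding and collecting terms gives q(s) = 3s^3 - 2s + 4.
Evaluating at s = 8: q(8) = 1524.

1524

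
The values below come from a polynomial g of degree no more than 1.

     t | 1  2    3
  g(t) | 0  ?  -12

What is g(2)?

On equispaced nodes a degree-1 polynomial has vanishing second forward difference, so
  g(1) - 2·g(2) + g(3) = 0.
Substituting the known values and solving for g(2):
  -2·g(2) = 12
  g(2) = -6.

-6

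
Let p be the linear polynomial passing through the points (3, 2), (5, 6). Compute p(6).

Write p(t) = at + b. Substituting each data point gives a linear system:
  3a + b = 2
  5a + b = 6
Solving the system yields a = 2, b = -4.
So p(t) = 2t - 4.
Then p(6) = 8.

8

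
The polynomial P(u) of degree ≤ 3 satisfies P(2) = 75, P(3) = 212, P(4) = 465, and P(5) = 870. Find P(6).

Using the Lagrange interpolation formula with nodes 2, 3, 4, 5:
  L_0(u) = (u - 3)(u - 4)(u - 5) / -6
  L_1(u) = (u - 2)(u - 4)(u - 5) / 2
  L_2(u) = (u - 2)(u - 3)(u - 5) / -2
  L_3(u) = (u - 2)(u - 3)(u - 4) / 6
Then P(u) = 75·L_0(u) + 212·L_1(u) + 465·L_2(u) + 870·L_3(u).
Expanding and collecting terms gives P(u) = 6u^3 + 4u^2 + 3u + 5.
Evaluating at u = 6: P(6) = 1463.

1463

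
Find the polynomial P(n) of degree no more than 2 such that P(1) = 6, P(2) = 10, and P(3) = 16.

P(n) = n^2 + n + 4

Using the Lagrange interpolation formula with nodes 1, 2, 3:
  L_0(n) = (n - 2)(n - 3) / 2
  L_1(n) = (n - 1)(n - 3) / -1
  L_2(n) = (n - 1)(n - 2) / 2
Then P(n) = 6·L_0(n) + 10·L_1(n) + 16·L_2(n).
Expanding and collecting terms gives P(n) = n^2 + n + 4.
Check: P(2) = 10. ✓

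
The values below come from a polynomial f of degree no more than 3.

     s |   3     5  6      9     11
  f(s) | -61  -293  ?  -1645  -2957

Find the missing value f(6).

The 4 known points determine the degree-3 polynomial uniquely.
Write f(s) = as^3 + bs^2 + cs + d. Substituting each data point gives a linear system:
  27a + 9b + 3c + d = -61
  125a + 25b + 5c + d = -293
  729a + 81b + 9c + d = -1645
  1331a + 121b + 11c + d = -2957
Solving the system yields a = -2, b = -3, c = 6, d = 2.
So f(s) = -2s^3 - 3s^2 + 6s + 2.
Then f(6) = -502.

-502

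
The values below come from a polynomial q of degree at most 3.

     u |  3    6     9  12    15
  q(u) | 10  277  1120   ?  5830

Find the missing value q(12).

2863

On equispaced nodes a degree-3 polynomial has vanishing fourth forward difference, so
  q(3) - 4·q(6) + 6·q(9) - 4·q(12) + q(15) = 0.
Substituting the known values and solving for q(12):
  -4·q(12) = -11452
  q(12) = 2863.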